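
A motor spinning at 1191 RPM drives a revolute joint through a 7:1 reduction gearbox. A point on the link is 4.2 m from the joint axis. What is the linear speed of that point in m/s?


omega_motor = 1191 * 2*pi/60 = 124.7212 rad/s
omega_joint = omega_motor / 7 = 17.8173 rad/s
v = omega_joint * r = 17.8173 * 4.2
= 74.8327 m/s


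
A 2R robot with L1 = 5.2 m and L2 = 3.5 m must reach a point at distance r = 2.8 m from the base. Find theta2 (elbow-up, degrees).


cos(theta2) = (r^2 - L1^2 - L2^2) / (2*L1*L2)
cos(theta2) = (7.84 - 27.04 - 12.25) / 36.4
cos(theta2) = -0.864011
theta2 = 149.77 degrees


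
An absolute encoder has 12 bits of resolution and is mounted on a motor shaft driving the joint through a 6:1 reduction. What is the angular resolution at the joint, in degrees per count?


counts = 2^12 = 4096
effective counts at joint = 4096 * 6 = 24576
resolution = 360 / 24576
= 0.0146 deg/count


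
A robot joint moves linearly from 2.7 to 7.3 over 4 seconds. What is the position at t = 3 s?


s = t/T = 3/4 = 0.75
p(t) = p0 + (pf-p0)*s
= 2.7 + (7.3 - 2.7) * 0.75
= 6.15


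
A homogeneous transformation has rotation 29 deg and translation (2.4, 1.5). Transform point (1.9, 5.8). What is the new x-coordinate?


x' = cos(theta)*px - sin(theta)*py + tx
= 0.8746*1.9 - 0.4848*5.8 + 2.4
= 1.2499


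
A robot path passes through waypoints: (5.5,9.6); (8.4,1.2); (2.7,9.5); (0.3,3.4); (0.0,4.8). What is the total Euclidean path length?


Segment lengths:
  seg1 = sqrt((2.9)^2 + (-8.4)^2) = 8.8865
  seg2 = sqrt((-5.7)^2 + (8.3)^2) = 10.0688
  seg3 = sqrt((-2.4)^2 + (-6.1)^2) = 6.5552
  seg4 = sqrt((-0.3)^2 + (1.4)^2) = 1.4318
Total = 26.9422


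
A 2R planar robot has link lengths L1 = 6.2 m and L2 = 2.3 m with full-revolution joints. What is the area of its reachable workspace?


r_max = L1 + L2 = 8.5 m
r_min = |L1 - L2| = 3.9 m
Area = pi*(r_max^2 - r_min^2)
= pi*(72.25 - 15.21)
= pi * 57.04
= 179.1964 m^2


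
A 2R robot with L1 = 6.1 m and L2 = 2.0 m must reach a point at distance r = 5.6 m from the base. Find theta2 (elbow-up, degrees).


cos(theta2) = (r^2 - L1^2 - L2^2) / (2*L1*L2)
cos(theta2) = (31.36 - 37.21 - 4.0) / 24.4
cos(theta2) = -0.403689
theta2 = 113.809 degrees


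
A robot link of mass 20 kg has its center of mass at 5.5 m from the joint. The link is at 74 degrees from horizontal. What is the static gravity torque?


tau = m*g*L*cos(angle)
= 20 * 9.81 * 5.5 * cos(74 deg)
= 20 * 9.81 * 5.5 * 0.2756
= 297.4403 Nm


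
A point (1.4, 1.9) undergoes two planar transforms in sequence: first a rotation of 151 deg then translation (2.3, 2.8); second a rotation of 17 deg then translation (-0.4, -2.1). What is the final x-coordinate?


After transform 1:
x1 = cos(151)*1.4 - sin(151)*1.9 + 2.3 = 0.1544
y1 = sin(151)*1.4 + cos(151)*1.9 + 2.8 = 1.817
After transform 2:
x2 = cos(17)*0.1544 - sin(17)*1.817 + -0.4
= -0.7836


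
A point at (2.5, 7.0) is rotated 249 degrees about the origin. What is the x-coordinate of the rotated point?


x' = x*cos(theta) - y*sin(theta)
cos(249 deg) = -0.3584, sin(249 deg) = -0.9336
x' = 2.5 * -0.3584 - 7.0 * -0.9336
= -0.8959 - -6.5351
= 5.6391


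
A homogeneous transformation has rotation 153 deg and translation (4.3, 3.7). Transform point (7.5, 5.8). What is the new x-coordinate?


x' = cos(theta)*px - sin(theta)*py + tx
= -0.891*7.5 - 0.454*5.8 + 4.3
= -5.0157


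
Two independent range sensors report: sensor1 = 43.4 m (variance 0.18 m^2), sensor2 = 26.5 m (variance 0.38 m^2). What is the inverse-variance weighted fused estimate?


w1 = (1/var1) / (1/var1 + 1/var2)
   = 5.5556 / (5.5556 + 2.6316) = 0.6786
w2 = 1 - w1 = 0.3214
fused = w1*s1 + w2*s2 = 29.45 + 8.5179
= 37.9679 m


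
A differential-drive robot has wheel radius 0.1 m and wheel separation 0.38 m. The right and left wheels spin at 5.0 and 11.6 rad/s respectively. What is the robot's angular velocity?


vR = r*wR = 0.1*5.0 = 0.5 m/s
vL = r*wL = 0.1*11.6 = 1.16 m/s
v = (vR+vL)/2 = 0.83 m/s
omega = (vR-vL)/L = -1.7368 rad/s
angular velocity = -1.7368 rad/s


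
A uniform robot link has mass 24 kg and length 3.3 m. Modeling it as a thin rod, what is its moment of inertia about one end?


I = (1/3) * m * L^2
= (1/3) * 24 * 3.3^2
= 0.333333 * 24 * 10.89
= 87.12 kg*m^2


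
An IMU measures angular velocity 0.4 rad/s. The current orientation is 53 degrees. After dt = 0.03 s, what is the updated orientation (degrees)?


delta_theta = w * dt = 0.4 * 0.03 = 0.012 rad
= 0.6875 deg
theta_new = 53 + 0.6875 = 53.6875 deg


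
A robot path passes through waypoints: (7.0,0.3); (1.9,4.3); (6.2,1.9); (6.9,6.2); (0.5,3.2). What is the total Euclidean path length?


Segment lengths:
  seg1 = sqrt((-5.1)^2 + (4.0)^2) = 6.4815
  seg2 = sqrt((4.3)^2 + (-2.4)^2) = 4.9244
  seg3 = sqrt((0.7)^2 + (4.3)^2) = 4.3566
  seg4 = sqrt((-6.4)^2 + (-3.0)^2) = 7.0682
Total = 22.8308


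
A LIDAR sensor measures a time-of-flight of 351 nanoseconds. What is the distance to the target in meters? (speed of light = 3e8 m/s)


tof = 351 ns = 3.51e-07 s
dist = c * tof / 2
= 3e8 * 3.51e-07 / 2
= 52.65 m


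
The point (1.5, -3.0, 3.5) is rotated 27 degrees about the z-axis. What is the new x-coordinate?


Rotation about z-axis: x' = x*cos(theta) - y*sin(theta)
= 1.5 * 0.891 - -3.0 * 0.454
= 2.6985


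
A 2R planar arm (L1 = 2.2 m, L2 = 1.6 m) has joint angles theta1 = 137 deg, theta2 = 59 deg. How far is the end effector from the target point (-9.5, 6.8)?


End effector via forward kinematics:
x = L1*cos(t1) + L2*cos(t1+t2) = -3.147
y = L1*sin(t1) + L2*sin(t1+t2) = 1.0594
Distance to target:
d = sqrt((-9.5 - -3.147)^2 + (6.8 - 1.0594)^2)
= sqrt(40.3606 + 32.9548)
= 8.5624 m


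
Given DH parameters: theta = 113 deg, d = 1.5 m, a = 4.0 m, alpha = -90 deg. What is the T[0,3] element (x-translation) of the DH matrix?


T[0,3] = a * cos(theta)
= 4.0 * cos(113 deg)
= 4.0 * -0.3907
= -1.5629


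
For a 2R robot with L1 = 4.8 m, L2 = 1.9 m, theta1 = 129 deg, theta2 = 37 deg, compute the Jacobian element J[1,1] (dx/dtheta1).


J[1,1] = -L1*sin(t1) - L2*sin(t1+t2)
= -4.8*sin(129) - 1.9*sin(166)
= -4.19


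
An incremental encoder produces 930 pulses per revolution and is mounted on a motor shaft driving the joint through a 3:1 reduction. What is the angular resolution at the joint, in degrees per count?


counts per rev = 930
effective counts at joint = 930 * 3 = 2790
resolution = 360 / 2790
= 0.129 deg/count


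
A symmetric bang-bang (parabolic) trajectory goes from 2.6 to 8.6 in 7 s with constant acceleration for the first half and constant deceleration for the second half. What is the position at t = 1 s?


Symmetric rest-to-rest: each phase covers (pf-p0)/2 in time T/2. 0.5*a*(T/2)^2 = (pf-p0)/2 => a = 4*(pf-p0)/T^2
a = 4*(8.6-2.6)/7^2 = 0.4898
t = 1 is in the acceleration phase (t <= T/2).
p = p0 + 0.5*a*t^2 = 2.6 + 0.5*0.4898*1^2
= 2.8449


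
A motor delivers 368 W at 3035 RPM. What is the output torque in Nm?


omega = 3035 * 2*pi/60 = 317.8245 rad/s
tau = P / omega = 368 / 317.8245
= 1.1579 Nm


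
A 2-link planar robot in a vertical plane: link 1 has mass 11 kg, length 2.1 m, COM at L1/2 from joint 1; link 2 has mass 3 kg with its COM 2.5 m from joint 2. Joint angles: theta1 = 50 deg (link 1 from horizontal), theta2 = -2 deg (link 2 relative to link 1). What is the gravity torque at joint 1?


Horizontal distance from joint 1 to link-1 COM:
  x_c1 = (L1/2)*cos(t1) = 1.05 * 0.6428 = 0.6749 m
Horizontal distance from joint 1 to link-2 COM:
  x_c2 = L1*cos(t1) + Lc2*cos(t1+t2)
       = 2.1*0.6428 + 2.5*0.6691 = 3.0227 m
tau1 = m1*g*x_c1 + m2*g*x_c2
     = 11*9.81*0.6749 + 3*9.81*3.0227
     = 72.8314 + 88.9575
     = 161.7889 Nm


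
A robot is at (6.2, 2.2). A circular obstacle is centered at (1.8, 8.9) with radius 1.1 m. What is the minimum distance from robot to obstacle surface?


center_dist = sqrt((6.2-1.8)^2 + (2.2-8.9)^2)
= sqrt(19.36 + 44.89)
= 8.0156
min_dist = center_dist - radius = 8.0156 - 1.1 = 6.9156 m


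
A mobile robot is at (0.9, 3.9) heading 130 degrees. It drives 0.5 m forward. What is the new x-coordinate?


x_new = x0 + d*cos(theta)
= 0.9 + 0.5*cos(130)
= 0.9 + -0.3214
= 0.5786


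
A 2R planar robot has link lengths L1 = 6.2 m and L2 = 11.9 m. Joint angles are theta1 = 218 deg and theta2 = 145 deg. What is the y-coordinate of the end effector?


Convert angles to radians: theta1 = 3.8048, theta2 = 2.5307
y = L1*sin(theta1) + L2*sin(theta1+theta2)
y = -3.8171 + 0.6228
y = -3.1943


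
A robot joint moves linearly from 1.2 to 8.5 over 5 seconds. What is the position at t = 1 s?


s = t/T = 1/5 = 0.2
p(t) = p0 + (pf-p0)*s
= 1.2 + (8.5 - 1.2) * 0.2
= 2.66


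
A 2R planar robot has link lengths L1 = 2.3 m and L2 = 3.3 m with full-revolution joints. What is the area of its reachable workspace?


r_max = L1 + L2 = 5.6 m
r_min = |L1 - L2| = 1.0 m
Area = pi*(r_max^2 - r_min^2)
= pi*(31.36 - 1.0)
= pi * 30.36
= 95.3788 m^2


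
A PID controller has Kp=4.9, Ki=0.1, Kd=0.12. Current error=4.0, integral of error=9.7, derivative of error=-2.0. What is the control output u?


u = Kp*e + Ki*int(e) + Kd*de/dt
= 4.9*4.0 + 0.1*9.7 + 0.12*(-2.0)
= 19.6 + 0.97 + -0.24
= 20.33


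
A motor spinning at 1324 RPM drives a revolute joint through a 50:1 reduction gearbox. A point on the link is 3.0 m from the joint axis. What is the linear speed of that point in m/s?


omega_motor = 1324 * 2*pi/60 = 138.649 rad/s
omega_joint = omega_motor / 50 = 2.773 rad/s
v = omega_joint * r = 2.773 * 3.0
= 8.3189 m/s


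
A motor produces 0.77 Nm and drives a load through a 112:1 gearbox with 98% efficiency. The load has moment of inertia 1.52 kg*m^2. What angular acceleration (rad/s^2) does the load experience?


tau_out = tau_motor * N * eta
= 0.77 * 112 * 0.98 = 84.5152 Nm
alpha = tau_out / I = 84.5152 / 1.52
= 55.6021 rad/s^2


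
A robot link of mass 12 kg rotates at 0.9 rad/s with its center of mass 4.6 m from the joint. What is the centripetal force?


F = m * omega^2 * r
= 12 * 0.9^2 * 4.6
= 12 * 0.81 * 4.6
= 44.712 N


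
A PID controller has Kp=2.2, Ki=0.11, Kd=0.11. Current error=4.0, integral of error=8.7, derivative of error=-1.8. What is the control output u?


u = Kp*e + Ki*int(e) + Kd*de/dt
= 2.2*4.0 + 0.11*8.7 + 0.11*(-1.8)
= 8.8 + 0.957 + -0.198
= 9.559


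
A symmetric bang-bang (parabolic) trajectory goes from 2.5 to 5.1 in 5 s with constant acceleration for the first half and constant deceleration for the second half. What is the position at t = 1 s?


Symmetric rest-to-rest: each phase covers (pf-p0)/2 in time T/2. 0.5*a*(T/2)^2 = (pf-p0)/2 => a = 4*(pf-p0)/T^2
a = 4*(5.1-2.5)/5^2 = 0.416
t = 1 is in the acceleration phase (t <= T/2).
p = p0 + 0.5*a*t^2 = 2.5 + 0.5*0.416*1^2
= 2.708


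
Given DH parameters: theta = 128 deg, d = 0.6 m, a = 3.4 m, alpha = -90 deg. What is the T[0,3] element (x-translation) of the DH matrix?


T[0,3] = a * cos(theta)
= 3.4 * cos(128 deg)
= 3.4 * -0.6157
= -2.0932


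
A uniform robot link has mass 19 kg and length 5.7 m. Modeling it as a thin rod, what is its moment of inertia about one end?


I = (1/3) * m * L^2
= (1/3) * 19 * 5.7^2
= 0.333333 * 19 * 32.49
= 205.77 kg*m^2


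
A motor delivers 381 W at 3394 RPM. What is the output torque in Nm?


omega = 3394 * 2*pi/60 = 355.4188 rad/s
tau = P / omega = 381 / 355.4188
= 1.072 Nm


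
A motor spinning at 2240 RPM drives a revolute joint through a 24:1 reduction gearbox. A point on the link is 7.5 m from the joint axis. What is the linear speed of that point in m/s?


omega_motor = 2240 * 2*pi/60 = 234.5723 rad/s
omega_joint = omega_motor / 24 = 9.7738 rad/s
v = omega_joint * r = 9.7738 * 7.5
= 73.3038 m/s


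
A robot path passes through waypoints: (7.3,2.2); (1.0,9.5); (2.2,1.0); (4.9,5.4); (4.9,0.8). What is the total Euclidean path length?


Segment lengths:
  seg1 = sqrt((-6.3)^2 + (7.3)^2) = 9.6426
  seg2 = sqrt((1.2)^2 + (-8.5)^2) = 8.5843
  seg3 = sqrt((2.7)^2 + (4.4)^2) = 5.1624
  seg4 = sqrt((0.0)^2 + (-4.6)^2) = 4.6
Total = 27.9893


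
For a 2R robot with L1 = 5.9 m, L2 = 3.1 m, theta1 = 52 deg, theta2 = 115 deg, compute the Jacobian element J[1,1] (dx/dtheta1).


J[1,1] = -L1*sin(t1) - L2*sin(t1+t2)
= -5.9*sin(52) - 3.1*sin(167)
= -5.3466


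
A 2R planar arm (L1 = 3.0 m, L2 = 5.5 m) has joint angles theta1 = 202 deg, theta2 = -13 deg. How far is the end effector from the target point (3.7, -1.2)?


End effector via forward kinematics:
x = L1*cos(t1) + L2*cos(t1+t2) = -8.2138
y = L1*sin(t1) + L2*sin(t1+t2) = -1.9842
Distance to target:
d = sqrt((3.7 - -8.2138)^2 + (-1.2 - -1.9842)^2)
= sqrt(141.9395 + 0.615)
= 11.9396 m


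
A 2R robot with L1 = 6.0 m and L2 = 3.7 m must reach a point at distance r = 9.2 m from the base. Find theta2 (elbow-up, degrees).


cos(theta2) = (r^2 - L1^2 - L2^2) / (2*L1*L2)
cos(theta2) = (84.64 - 36.0 - 13.69) / 44.4
cos(theta2) = 0.787162
theta2 = 38.0789 degrees


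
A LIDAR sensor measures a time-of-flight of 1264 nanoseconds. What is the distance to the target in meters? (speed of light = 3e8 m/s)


tof = 1264 ns = 1.264e-06 s
dist = c * tof / 2
= 3e8 * 1.264e-06 / 2
= 189.6 m


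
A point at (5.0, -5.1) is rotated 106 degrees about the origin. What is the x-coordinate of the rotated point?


x' = x*cos(theta) - y*sin(theta)
cos(106 deg) = -0.2756, sin(106 deg) = 0.9613
x' = 5.0 * -0.2756 - -5.1 * 0.9613
= -1.3782 - -4.9024
= 3.5242


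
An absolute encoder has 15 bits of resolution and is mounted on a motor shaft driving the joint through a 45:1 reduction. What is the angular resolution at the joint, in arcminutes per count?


counts = 2^15 = 32768
effective counts at joint = 32768 * 45 = 1474560
resolution = 360*60 / 1474560
= 0.0146 arcmin/count


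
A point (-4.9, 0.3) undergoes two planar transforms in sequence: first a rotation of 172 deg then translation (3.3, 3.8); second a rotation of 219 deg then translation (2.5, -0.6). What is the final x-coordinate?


After transform 1:
x1 = cos(172)*-4.9 - sin(172)*0.3 + 3.3 = 8.1106
y1 = sin(172)*-4.9 + cos(172)*0.3 + 3.8 = 2.821
After transform 2:
x2 = cos(219)*8.1106 - sin(219)*2.821 + 2.5
= -2.0278


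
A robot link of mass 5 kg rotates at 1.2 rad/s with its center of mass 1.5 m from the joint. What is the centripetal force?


F = m * omega^2 * r
= 5 * 1.2^2 * 1.5
= 5 * 1.44 * 1.5
= 10.8 N


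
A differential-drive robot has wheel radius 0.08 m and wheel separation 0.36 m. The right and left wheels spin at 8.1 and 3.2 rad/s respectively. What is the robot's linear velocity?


vR = r*wR = 0.08*8.1 = 0.648 m/s
vL = r*wL = 0.08*3.2 = 0.256 m/s
v = (vR+vL)/2 = 0.452 m/s
omega = (vR-vL)/L = 1.0889 rad/s
linear velocity = 0.452 m/s


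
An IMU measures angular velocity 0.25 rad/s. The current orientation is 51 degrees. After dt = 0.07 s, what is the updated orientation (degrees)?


delta_theta = w * dt = 0.25 * 0.07 = 0.0175 rad
= 1.0027 deg
theta_new = 51 + 1.0027 = 52.0027 deg


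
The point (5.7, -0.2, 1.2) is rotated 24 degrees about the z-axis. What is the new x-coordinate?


Rotation about z-axis: x' = x*cos(theta) - y*sin(theta)
= 5.7 * 0.9135 - -0.2 * 0.4067
= 5.2886


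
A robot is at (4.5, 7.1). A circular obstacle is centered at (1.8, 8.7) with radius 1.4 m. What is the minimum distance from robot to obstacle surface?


center_dist = sqrt((4.5-1.8)^2 + (7.1-8.7)^2)
= sqrt(7.29 + 2.56)
= 3.1385
min_dist = center_dist - radius = 3.1385 - 1.4 = 1.7385 m


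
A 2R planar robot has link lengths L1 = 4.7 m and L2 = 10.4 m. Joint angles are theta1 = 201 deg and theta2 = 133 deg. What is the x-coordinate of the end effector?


Convert angles to radians: theta1 = 3.5081, theta2 = 2.3213
x = L1*cos(theta1) + L2*cos(theta1+theta2)
x = -4.3878 + 9.3475
x = 4.9596


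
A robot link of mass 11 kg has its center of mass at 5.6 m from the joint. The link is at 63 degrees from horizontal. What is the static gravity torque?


tau = m*g*L*cos(angle)
= 11 * 9.81 * 5.6 * cos(63 deg)
= 11 * 9.81 * 5.6 * 0.454
= 274.3446 Nm


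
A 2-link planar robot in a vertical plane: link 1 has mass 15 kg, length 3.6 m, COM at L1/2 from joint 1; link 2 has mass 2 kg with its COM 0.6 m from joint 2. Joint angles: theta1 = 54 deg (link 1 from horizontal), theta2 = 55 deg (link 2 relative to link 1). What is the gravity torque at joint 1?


Horizontal distance from joint 1 to link-1 COM:
  x_c1 = (L1/2)*cos(t1) = 1.8 * 0.5878 = 1.058 m
Horizontal distance from joint 1 to link-2 COM:
  x_c2 = L1*cos(t1) + Lc2*cos(t1+t2)
       = 3.6*0.5878 + 0.6*-0.3256 = 1.9207 m
tau1 = m1*g*x_c1 + m2*g*x_c2
     = 15*9.81*1.058 + 2*9.81*1.9207
     = 155.6867 + 37.6839
     = 193.3705 Nm


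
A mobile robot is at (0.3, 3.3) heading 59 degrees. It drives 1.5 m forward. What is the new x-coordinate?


x_new = x0 + d*cos(theta)
= 0.3 + 1.5*cos(59)
= 0.3 + 0.7726
= 1.0726


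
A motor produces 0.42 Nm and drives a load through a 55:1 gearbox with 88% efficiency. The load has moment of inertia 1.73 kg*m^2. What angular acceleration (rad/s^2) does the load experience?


tau_out = tau_motor * N * eta
= 0.42 * 55 * 0.88 = 20.328 Nm
alpha = tau_out / I = 20.328 / 1.73
= 11.7503 rad/s^2


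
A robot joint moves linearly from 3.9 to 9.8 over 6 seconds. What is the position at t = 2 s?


s = t/T = 2/6 = 0.3333
p(t) = p0 + (pf-p0)*s
= 3.9 + (9.8 - 3.9) * 0.3333
= 5.8667


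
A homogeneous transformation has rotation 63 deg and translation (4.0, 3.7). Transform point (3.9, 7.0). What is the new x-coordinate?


x' = cos(theta)*px - sin(theta)*py + tx
= 0.454*3.9 - 0.891*7.0 + 4.0
= -0.4665


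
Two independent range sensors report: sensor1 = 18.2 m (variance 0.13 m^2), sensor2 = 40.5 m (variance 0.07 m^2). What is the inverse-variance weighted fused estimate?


w1 = (1/var1) / (1/var1 + 1/var2)
   = 7.6923 / (7.6923 + 14.2857) = 0.35
w2 = 1 - w1 = 0.65
fused = w1*s1 + w2*s2 = 6.37 + 26.325
= 32.695 m


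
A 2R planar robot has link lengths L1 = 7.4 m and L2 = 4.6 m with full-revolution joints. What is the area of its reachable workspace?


r_max = L1 + L2 = 12.0 m
r_min = |L1 - L2| = 2.8 m
Area = pi*(r_max^2 - r_min^2)
= pi*(144.0 - 7.84)
= pi * 136.16
= 427.7593 m^2


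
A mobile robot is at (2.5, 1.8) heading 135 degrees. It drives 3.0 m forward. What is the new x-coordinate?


x_new = x0 + d*cos(theta)
= 2.5 + 3.0*cos(135)
= 2.5 + -2.1213
= 0.3787


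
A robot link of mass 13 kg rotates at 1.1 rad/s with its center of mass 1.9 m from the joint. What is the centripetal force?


F = m * omega^2 * r
= 13 * 1.1^2 * 1.9
= 13 * 1.21 * 1.9
= 29.887 N


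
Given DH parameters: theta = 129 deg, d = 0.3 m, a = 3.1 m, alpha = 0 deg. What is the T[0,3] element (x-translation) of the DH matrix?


T[0,3] = a * cos(theta)
= 3.1 * cos(129 deg)
= 3.1 * -0.6293
= -1.9509


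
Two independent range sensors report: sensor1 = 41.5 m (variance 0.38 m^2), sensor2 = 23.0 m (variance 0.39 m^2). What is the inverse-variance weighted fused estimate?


w1 = (1/var1) / (1/var1 + 1/var2)
   = 2.6316 / (2.6316 + 2.5641) = 0.5065
w2 = 1 - w1 = 0.4935
fused = w1*s1 + w2*s2 = 21.0195 + 11.3506
= 32.3701 m


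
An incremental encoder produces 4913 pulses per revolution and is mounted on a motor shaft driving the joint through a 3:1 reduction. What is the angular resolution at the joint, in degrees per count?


counts per rev = 4913
effective counts at joint = 4913 * 3 = 14739
resolution = 360 / 14739
= 0.0244 deg/count


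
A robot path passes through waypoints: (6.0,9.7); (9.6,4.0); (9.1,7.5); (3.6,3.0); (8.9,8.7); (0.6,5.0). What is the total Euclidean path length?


Segment lengths:
  seg1 = sqrt((3.6)^2 + (-5.7)^2) = 6.7417
  seg2 = sqrt((-0.5)^2 + (3.5)^2) = 3.5355
  seg3 = sqrt((-5.5)^2 + (-4.5)^2) = 7.1063
  seg4 = sqrt((5.3)^2 + (5.7)^2) = 7.7833
  seg5 = sqrt((-8.3)^2 + (-3.7)^2) = 9.0874
Total = 34.2542


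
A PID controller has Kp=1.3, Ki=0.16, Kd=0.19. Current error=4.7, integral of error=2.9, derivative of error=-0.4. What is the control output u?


u = Kp*e + Ki*int(e) + Kd*de/dt
= 1.3*4.7 + 0.16*2.9 + 0.19*(-0.4)
= 6.11 + 0.464 + -0.076
= 6.498


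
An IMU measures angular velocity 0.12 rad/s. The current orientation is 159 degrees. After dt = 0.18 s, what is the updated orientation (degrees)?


delta_theta = w * dt = 0.12 * 0.18 = 0.0216 rad
= 1.2376 deg
theta_new = 159 + 1.2376 = 160.2376 deg


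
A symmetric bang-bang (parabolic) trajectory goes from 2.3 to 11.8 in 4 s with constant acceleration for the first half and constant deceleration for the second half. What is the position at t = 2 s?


Symmetric rest-to-rest: each phase covers (pf-p0)/2 in time T/2. 0.5*a*(T/2)^2 = (pf-p0)/2 => a = 4*(pf-p0)/T^2
a = 4*(11.8-2.3)/4^2 = 2.375
t = 2 is in the acceleration phase (t <= T/2).
p = p0 + 0.5*a*t^2 = 2.3 + 0.5*2.375*2^2
= 7.05


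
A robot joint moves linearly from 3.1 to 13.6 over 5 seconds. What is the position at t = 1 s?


s = t/T = 1/5 = 0.2
p(t) = p0 + (pf-p0)*s
= 3.1 + (13.6 - 3.1) * 0.2
= 5.2


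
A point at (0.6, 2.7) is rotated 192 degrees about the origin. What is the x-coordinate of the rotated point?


x' = x*cos(theta) - y*sin(theta)
cos(192 deg) = -0.9781, sin(192 deg) = -0.2079
x' = 0.6 * -0.9781 - 2.7 * -0.2079
= -0.5869 - -0.5614
= -0.0255


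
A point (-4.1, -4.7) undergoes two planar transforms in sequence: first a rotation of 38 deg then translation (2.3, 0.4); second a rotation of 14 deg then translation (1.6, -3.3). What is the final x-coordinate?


After transform 1:
x1 = cos(38)*-4.1 - sin(38)*-4.7 + 2.3 = 1.9628
y1 = sin(38)*-4.1 + cos(38)*-4.7 + 0.4 = -5.8279
After transform 2:
x2 = cos(14)*1.9628 - sin(14)*-5.8279 + 1.6
= 4.9143


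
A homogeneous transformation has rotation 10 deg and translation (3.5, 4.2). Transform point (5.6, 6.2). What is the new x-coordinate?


x' = cos(theta)*px - sin(theta)*py + tx
= 0.9848*5.6 - 0.1736*6.2 + 3.5
= 7.9383


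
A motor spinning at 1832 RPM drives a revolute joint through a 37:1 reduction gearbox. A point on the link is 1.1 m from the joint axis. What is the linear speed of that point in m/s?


omega_motor = 1832 * 2*pi/60 = 191.8466 rad/s
omega_joint = omega_motor / 37 = 5.185 rad/s
v = omega_joint * r = 5.185 * 1.1
= 5.7035 m/s


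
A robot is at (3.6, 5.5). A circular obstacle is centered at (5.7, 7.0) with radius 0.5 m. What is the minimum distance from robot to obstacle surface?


center_dist = sqrt((3.6-5.7)^2 + (5.5-7.0)^2)
= sqrt(4.41 + 2.25)
= 2.5807
min_dist = center_dist - radius = 2.5807 - 0.5 = 2.0807 m


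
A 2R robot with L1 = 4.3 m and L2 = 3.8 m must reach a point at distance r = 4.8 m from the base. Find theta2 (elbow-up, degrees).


cos(theta2) = (r^2 - L1^2 - L2^2) / (2*L1*L2)
cos(theta2) = (23.04 - 18.49 - 14.44) / 32.68
cos(theta2) = -0.302632
theta2 = 107.6157 degrees


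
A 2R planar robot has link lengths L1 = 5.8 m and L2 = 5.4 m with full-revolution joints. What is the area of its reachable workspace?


r_max = L1 + L2 = 11.2 m
r_min = |L1 - L2| = 0.4 m
Area = pi*(r_max^2 - r_min^2)
= pi*(125.44 - 0.16)
= pi * 125.28
= 393.5787 m^2


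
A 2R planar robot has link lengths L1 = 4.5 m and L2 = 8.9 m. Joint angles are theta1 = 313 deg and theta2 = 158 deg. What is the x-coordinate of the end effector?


Convert angles to radians: theta1 = 5.4629, theta2 = 2.7576
x = L1*cos(theta1) + L2*cos(theta1+theta2)
x = 3.069 + -3.1895
x = -0.1205


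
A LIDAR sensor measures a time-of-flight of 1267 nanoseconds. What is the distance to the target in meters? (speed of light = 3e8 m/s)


tof = 1267 ns = 1.267e-06 s
dist = c * tof / 2
= 3e8 * 1.267e-06 / 2
= 190.05 m


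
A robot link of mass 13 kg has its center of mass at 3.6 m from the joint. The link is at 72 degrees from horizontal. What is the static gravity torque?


tau = m*g*L*cos(angle)
= 13 * 9.81 * 3.6 * cos(72 deg)
= 13 * 9.81 * 3.6 * 0.309
= 141.8722 Nm


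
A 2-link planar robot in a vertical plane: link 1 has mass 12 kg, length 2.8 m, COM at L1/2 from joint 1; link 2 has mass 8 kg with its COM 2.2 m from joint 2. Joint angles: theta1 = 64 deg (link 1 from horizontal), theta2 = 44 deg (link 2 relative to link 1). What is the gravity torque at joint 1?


Horizontal distance from joint 1 to link-1 COM:
  x_c1 = (L1/2)*cos(t1) = 1.4 * 0.4384 = 0.6137 m
Horizontal distance from joint 1 to link-2 COM:
  x_c2 = L1*cos(t1) + Lc2*cos(t1+t2)
       = 2.8*0.4384 + 2.2*-0.309 = 0.5476 m
tau1 = m1*g*x_c1 + m2*g*x_c2
     = 12*9.81*0.6137 + 8*9.81*0.5476
     = 72.2471 + 42.9758
     = 115.2229 Nm


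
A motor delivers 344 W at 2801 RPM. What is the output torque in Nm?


omega = 2801 * 2*pi/60 = 293.32 rad/s
tau = P / omega = 344 / 293.32
= 1.1728 Nm


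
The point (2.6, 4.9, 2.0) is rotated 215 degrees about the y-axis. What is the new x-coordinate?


Rotation about y-axis: x' = x*cos(theta) + z*sin(theta)
= 2.6 * -0.8192 + 2.0 * -0.5736
= -3.2769


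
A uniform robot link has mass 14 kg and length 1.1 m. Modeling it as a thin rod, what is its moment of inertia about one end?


I = (1/3) * m * L^2
= (1/3) * 14 * 1.1^2
= 0.333333 * 14 * 1.21
= 5.6467 kg*m^2


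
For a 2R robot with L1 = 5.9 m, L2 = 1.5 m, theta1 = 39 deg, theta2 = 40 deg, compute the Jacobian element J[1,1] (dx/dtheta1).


J[1,1] = -L1*sin(t1) - L2*sin(t1+t2)
= -5.9*sin(39) - 1.5*sin(79)
= -5.1854


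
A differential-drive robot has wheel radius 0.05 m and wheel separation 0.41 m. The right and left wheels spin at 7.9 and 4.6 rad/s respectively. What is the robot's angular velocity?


vR = r*wR = 0.05*7.9 = 0.395 m/s
vL = r*wL = 0.05*4.6 = 0.23 m/s
v = (vR+vL)/2 = 0.3125 m/s
omega = (vR-vL)/L = 0.4024 rad/s
angular velocity = 0.4024 rad/s


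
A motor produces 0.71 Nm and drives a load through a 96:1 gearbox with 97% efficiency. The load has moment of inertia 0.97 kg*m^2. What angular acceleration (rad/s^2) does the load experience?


tau_out = tau_motor * N * eta
= 0.71 * 96 * 0.97 = 66.1152 Nm
alpha = tau_out / I = 66.1152 / 0.97
= 68.16 rad/s^2


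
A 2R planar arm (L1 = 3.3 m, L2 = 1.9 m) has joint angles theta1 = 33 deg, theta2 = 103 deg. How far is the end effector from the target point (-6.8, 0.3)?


End effector via forward kinematics:
x = L1*cos(t1) + L2*cos(t1+t2) = 1.4009
y = L1*sin(t1) + L2*sin(t1+t2) = 3.1172
Distance to target:
d = sqrt((-6.8 - 1.4009)^2 + (0.3 - 3.1172)^2)
= sqrt(67.2542 + 7.9364)
= 8.6713 m


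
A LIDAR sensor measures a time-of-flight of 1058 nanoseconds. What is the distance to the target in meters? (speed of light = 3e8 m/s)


tof = 1058 ns = 1.058e-06 s
dist = c * tof / 2
= 3e8 * 1.058e-06 / 2
= 158.7 m


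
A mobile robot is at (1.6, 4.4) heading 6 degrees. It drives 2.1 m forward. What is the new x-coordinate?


x_new = x0 + d*cos(theta)
= 1.6 + 2.1*cos(6)
= 1.6 + 2.0885
= 3.6885


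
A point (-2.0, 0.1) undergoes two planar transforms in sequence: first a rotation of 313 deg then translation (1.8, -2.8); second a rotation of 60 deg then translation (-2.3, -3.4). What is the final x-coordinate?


After transform 1:
x1 = cos(313)*-2.0 - sin(313)*0.1 + 1.8 = 0.5091
y1 = sin(313)*-2.0 + cos(313)*0.1 + -2.8 = -1.2691
After transform 2:
x2 = cos(60)*0.5091 - sin(60)*-1.2691 + -2.3
= -0.9464


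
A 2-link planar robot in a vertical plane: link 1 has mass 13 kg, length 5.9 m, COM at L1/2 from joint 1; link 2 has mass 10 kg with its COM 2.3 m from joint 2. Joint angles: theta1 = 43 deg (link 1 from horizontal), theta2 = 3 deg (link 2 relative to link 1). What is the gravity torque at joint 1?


Horizontal distance from joint 1 to link-1 COM:
  x_c1 = (L1/2)*cos(t1) = 2.95 * 0.7314 = 2.1575 m
Horizontal distance from joint 1 to link-2 COM:
  x_c2 = L1*cos(t1) + Lc2*cos(t1+t2)
       = 5.9*0.7314 + 2.3*0.6947 = 5.9127 m
tau1 = m1*g*x_c1 + m2*g*x_c2
     = 13*9.81*2.1575 + 10*9.81*5.9127
     = 275.1451 + 580.036
     = 855.1811 Nm


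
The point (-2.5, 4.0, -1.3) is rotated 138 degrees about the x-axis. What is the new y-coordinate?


Rotation about x-axis: y' = y*cos(theta) - z*sin(theta)
= 4.0 * -0.7431 - -1.3 * 0.6691
= -2.1027


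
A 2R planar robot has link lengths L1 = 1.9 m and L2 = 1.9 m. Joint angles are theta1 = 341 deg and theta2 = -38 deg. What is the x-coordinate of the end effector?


Convert angles to radians: theta1 = 5.9516, theta2 = -0.6632
x = L1*cos(theta1) + L2*cos(theta1+theta2)
x = 1.7965 + 1.0348
x = 2.8313


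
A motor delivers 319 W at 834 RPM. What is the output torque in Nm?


omega = 834 * 2*pi/60 = 87.3363 rad/s
tau = P / omega = 319 / 87.3363
= 3.6525 Nm


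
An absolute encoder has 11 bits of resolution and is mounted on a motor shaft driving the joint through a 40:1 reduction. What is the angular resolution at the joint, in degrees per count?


counts = 2^11 = 2048
effective counts at joint = 2048 * 40 = 81920
resolution = 360 / 81920
= 0.0044 deg/count


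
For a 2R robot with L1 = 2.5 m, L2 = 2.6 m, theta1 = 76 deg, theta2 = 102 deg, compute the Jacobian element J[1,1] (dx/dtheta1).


J[1,1] = -L1*sin(t1) - L2*sin(t1+t2)
= -2.5*sin(76) - 2.6*sin(178)
= -2.5165


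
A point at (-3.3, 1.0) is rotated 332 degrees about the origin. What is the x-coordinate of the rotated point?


x' = x*cos(theta) - y*sin(theta)
cos(332 deg) = 0.8829, sin(332 deg) = -0.4695
x' = -3.3 * 0.8829 - 1.0 * -0.4695
= -2.9137 - -0.4695
= -2.4443


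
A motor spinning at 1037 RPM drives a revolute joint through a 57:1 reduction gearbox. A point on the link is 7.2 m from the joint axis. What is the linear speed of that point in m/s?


omega_motor = 1037 * 2*pi/60 = 108.5944 rad/s
omega_joint = omega_motor / 57 = 1.9052 rad/s
v = omega_joint * r = 1.9052 * 7.2
= 13.7172 m/s


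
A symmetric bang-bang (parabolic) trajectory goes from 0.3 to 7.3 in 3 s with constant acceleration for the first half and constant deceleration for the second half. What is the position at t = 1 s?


Symmetric rest-to-rest: each phase covers (pf-p0)/2 in time T/2. 0.5*a*(T/2)^2 = (pf-p0)/2 => a = 4*(pf-p0)/T^2
a = 4*(7.3-0.3)/3^2 = 3.1111
t = 1 is in the acceleration phase (t <= T/2).
p = p0 + 0.5*a*t^2 = 0.3 + 0.5*3.1111*1^2
= 1.8556


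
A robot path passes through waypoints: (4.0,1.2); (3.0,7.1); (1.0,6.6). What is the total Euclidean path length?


Segment lengths:
  seg1 = sqrt((-1.0)^2 + (5.9)^2) = 5.9841
  seg2 = sqrt((-2.0)^2 + (-0.5)^2) = 2.0616
Total = 8.0457


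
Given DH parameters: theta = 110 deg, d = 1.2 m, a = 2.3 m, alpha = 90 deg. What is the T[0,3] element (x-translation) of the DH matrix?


T[0,3] = a * cos(theta)
= 2.3 * cos(110 deg)
= 2.3 * -0.342
= -0.7866


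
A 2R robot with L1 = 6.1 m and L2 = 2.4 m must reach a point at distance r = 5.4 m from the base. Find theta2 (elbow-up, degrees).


cos(theta2) = (r^2 - L1^2 - L2^2) / (2*L1*L2)
cos(theta2) = (29.16 - 37.21 - 5.76) / 29.28
cos(theta2) = -0.471653
theta2 = 118.1417 degrees


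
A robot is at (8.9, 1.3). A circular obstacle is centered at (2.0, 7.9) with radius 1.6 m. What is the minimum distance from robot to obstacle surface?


center_dist = sqrt((8.9-2.0)^2 + (1.3-7.9)^2)
= sqrt(47.61 + 43.56)
= 9.5483
min_dist = center_dist - radius = 9.5483 - 1.6 = 7.9483 m


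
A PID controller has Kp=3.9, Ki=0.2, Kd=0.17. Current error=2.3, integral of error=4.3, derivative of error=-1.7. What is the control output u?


u = Kp*e + Ki*int(e) + Kd*de/dt
= 3.9*2.3 + 0.2*4.3 + 0.17*(-1.7)
= 8.97 + 0.86 + -0.289
= 9.541


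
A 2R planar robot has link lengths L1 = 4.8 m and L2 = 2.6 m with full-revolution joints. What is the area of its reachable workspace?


r_max = L1 + L2 = 7.4 m
r_min = |L1 - L2| = 2.2 m
Area = pi*(r_max^2 - r_min^2)
= pi*(54.76 - 4.84)
= pi * 49.92
= 156.8283 m^2


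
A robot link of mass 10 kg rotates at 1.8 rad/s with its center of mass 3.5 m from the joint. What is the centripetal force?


F = m * omega^2 * r
= 10 * 1.8^2 * 3.5
= 10 * 3.24 * 3.5
= 113.4 N


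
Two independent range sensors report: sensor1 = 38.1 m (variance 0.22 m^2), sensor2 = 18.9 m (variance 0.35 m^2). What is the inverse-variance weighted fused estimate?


w1 = (1/var1) / (1/var1 + 1/var2)
   = 4.5455 / (4.5455 + 2.8571) = 0.614
w2 = 1 - w1 = 0.386
fused = w1*s1 + w2*s2 = 23.3947 + 7.2947
= 30.6895 m


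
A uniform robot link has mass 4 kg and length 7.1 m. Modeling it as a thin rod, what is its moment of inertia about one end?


I = (1/3) * m * L^2
= (1/3) * 4 * 7.1^2
= 0.333333 * 4 * 50.41
= 67.2133 kg*m^2


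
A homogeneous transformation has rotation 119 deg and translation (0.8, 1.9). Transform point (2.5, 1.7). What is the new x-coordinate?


x' = cos(theta)*px - sin(theta)*py + tx
= -0.4848*2.5 - 0.8746*1.7 + 0.8
= -1.8989


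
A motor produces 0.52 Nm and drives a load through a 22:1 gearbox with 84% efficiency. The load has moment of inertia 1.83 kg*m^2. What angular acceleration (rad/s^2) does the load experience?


tau_out = tau_motor * N * eta
= 0.52 * 22 * 0.84 = 9.6096 Nm
alpha = tau_out / I = 9.6096 / 1.83
= 5.2511 rad/s^2


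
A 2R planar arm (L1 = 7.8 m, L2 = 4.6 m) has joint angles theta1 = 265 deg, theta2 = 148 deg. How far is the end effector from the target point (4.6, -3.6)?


End effector via forward kinematics:
x = L1*cos(t1) + L2*cos(t1+t2) = 2.0885
y = L1*sin(t1) + L2*sin(t1+t2) = -4.0966
Distance to target:
d = sqrt((4.6 - 2.0885)^2 + (-3.6 - -4.0966)^2)
= sqrt(6.3075 + 0.2466)
= 2.5601 m


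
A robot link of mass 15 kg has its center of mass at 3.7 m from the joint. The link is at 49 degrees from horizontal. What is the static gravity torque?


tau = m*g*L*cos(angle)
= 15 * 9.81 * 3.7 * cos(49 deg)
= 15 * 9.81 * 3.7 * 0.6561
= 357.1946 Nm


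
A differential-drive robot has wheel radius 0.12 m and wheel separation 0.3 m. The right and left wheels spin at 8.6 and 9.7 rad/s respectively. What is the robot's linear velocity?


vR = r*wR = 0.12*8.6 = 1.032 m/s
vL = r*wL = 0.12*9.7 = 1.164 m/s
v = (vR+vL)/2 = 1.098 m/s
omega = (vR-vL)/L = -0.44 rad/s
linear velocity = 1.098 m/s


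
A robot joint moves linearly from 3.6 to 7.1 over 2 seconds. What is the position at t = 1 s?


s = t/T = 1/2 = 0.5
p(t) = p0 + (pf-p0)*s
= 3.6 + (7.1 - 3.6) * 0.5
= 5.35


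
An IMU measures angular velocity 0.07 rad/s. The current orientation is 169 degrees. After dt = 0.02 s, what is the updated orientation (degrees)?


delta_theta = w * dt = 0.07 * 0.02 = 0.0014 rad
= 0.0802 deg
theta_new = 169 + 0.0802 = 169.0802 deg


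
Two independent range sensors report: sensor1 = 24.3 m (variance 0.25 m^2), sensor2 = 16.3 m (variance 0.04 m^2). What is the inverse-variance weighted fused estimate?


w1 = (1/var1) / (1/var1 + 1/var2)
   = 4.0 / (4.0 + 25.0) = 0.1379
w2 = 1 - w1 = 0.8621
fused = w1*s1 + w2*s2 = 3.3517 + 14.0517
= 17.4034 m


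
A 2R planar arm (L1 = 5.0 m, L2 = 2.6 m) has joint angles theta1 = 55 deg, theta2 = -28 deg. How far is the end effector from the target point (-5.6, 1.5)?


End effector via forward kinematics:
x = L1*cos(t1) + L2*cos(t1+t2) = 5.1845
y = L1*sin(t1) + L2*sin(t1+t2) = 5.2761
Distance to target:
d = sqrt((-5.6 - 5.1845)^2 + (1.5 - 5.2761)^2)
= sqrt(116.3054 + 14.2592)
= 11.4265 m


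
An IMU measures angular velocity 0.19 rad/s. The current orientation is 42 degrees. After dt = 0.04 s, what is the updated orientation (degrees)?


delta_theta = w * dt = 0.19 * 0.04 = 0.0076 rad
= 0.4354 deg
theta_new = 42 + 0.4354 = 42.4354 deg


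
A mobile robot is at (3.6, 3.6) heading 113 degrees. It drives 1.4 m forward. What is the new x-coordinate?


x_new = x0 + d*cos(theta)
= 3.6 + 1.4*cos(113)
= 3.6 + -0.547
= 3.053


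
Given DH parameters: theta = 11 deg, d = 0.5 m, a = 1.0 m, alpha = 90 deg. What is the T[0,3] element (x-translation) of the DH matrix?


T[0,3] = a * cos(theta)
= 1.0 * cos(11 deg)
= 1.0 * 0.9816
= 0.9816


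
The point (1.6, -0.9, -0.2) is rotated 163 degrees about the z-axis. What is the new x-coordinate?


Rotation about z-axis: x' = x*cos(theta) - y*sin(theta)
= 1.6 * -0.9563 - -0.9 * 0.2924
= -1.267


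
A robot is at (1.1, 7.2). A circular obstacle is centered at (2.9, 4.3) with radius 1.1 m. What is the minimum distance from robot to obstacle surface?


center_dist = sqrt((1.1-2.9)^2 + (7.2-4.3)^2)
= sqrt(3.24 + 8.41)
= 3.4132
min_dist = center_dist - radius = 3.4132 - 1.1 = 2.3132 m


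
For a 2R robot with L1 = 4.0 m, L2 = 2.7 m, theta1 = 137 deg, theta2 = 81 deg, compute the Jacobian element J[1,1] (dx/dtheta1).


J[1,1] = -L1*sin(t1) - L2*sin(t1+t2)
= -4.0*sin(137) - 2.7*sin(218)
= -1.0657


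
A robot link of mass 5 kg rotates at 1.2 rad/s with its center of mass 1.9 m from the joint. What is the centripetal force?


F = m * omega^2 * r
= 5 * 1.2^2 * 1.9
= 5 * 1.44 * 1.9
= 13.68 N


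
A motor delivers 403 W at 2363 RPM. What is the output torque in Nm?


omega = 2363 * 2*pi/60 = 247.4528 rad/s
tau = P / omega = 403 / 247.4528
= 1.6286 Nm


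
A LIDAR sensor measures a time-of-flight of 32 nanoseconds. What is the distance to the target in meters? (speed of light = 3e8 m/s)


tof = 32 ns = 3.2e-08 s
dist = c * tof / 2
= 3e8 * 3.2e-08 / 2
= 4.8 m


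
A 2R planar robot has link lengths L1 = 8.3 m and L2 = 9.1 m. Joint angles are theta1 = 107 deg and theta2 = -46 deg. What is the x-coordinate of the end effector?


Convert angles to radians: theta1 = 1.8675, theta2 = -0.8029
x = L1*cos(theta1) + L2*cos(theta1+theta2)
x = -2.4267 + 4.4118
x = 1.9851


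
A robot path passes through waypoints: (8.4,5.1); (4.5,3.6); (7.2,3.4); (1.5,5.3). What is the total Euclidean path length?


Segment lengths:
  seg1 = sqrt((-3.9)^2 + (-1.5)^2) = 4.1785
  seg2 = sqrt((2.7)^2 + (-0.2)^2) = 2.7074
  seg3 = sqrt((-5.7)^2 + (1.9)^2) = 6.0083
Total = 12.8942


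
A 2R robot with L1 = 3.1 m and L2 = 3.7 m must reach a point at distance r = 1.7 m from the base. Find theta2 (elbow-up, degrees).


cos(theta2) = (r^2 - L1^2 - L2^2) / (2*L1*L2)
cos(theta2) = (2.89 - 9.61 - 13.69) / 22.94
cos(theta2) = -0.889712
theta2 = 152.8371 degrees


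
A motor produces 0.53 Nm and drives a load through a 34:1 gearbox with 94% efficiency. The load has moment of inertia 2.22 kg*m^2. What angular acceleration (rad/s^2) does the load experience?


tau_out = tau_motor * N * eta
= 0.53 * 34 * 0.94 = 16.9388 Nm
alpha = tau_out / I = 16.9388 / 2.22
= 7.6301 rad/s^2


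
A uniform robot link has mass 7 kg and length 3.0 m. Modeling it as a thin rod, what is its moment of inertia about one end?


I = (1/3) * m * L^2
= (1/3) * 7 * 3.0^2
= 0.333333 * 7 * 9.0
= 21.0 kg*m^2


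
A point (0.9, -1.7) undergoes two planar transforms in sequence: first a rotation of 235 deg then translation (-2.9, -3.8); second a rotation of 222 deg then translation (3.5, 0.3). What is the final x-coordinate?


After transform 1:
x1 = cos(235)*0.9 - sin(235)*-1.7 + -2.9 = -4.8088
y1 = sin(235)*0.9 + cos(235)*-1.7 + -3.8 = -3.5622
After transform 2:
x2 = cos(222)*-4.8088 - sin(222)*-3.5622 + 3.5
= 4.6901


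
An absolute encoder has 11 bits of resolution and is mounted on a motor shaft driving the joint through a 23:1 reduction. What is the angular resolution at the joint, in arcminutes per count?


counts = 2^11 = 2048
effective counts at joint = 2048 * 23 = 47104
resolution = 360*60 / 47104
= 0.4586 arcmin/count


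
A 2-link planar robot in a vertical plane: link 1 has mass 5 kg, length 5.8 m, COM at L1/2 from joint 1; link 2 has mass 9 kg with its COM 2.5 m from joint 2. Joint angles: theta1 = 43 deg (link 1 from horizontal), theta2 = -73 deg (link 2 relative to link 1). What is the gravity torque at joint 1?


Horizontal distance from joint 1 to link-1 COM:
  x_c1 = (L1/2)*cos(t1) = 2.9 * 0.7314 = 2.1209 m
Horizontal distance from joint 1 to link-2 COM:
  x_c2 = L1*cos(t1) + Lc2*cos(t1+t2)
       = 5.8*0.7314 + 2.5*0.866 = 6.4069 m
tau1 = m1*g*x_c1 + m2*g*x_c2
     = 5*9.81*2.1209 + 9*9.81*6.4069
     = 104.0314 + 565.6665
     = 669.6979 Nm
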